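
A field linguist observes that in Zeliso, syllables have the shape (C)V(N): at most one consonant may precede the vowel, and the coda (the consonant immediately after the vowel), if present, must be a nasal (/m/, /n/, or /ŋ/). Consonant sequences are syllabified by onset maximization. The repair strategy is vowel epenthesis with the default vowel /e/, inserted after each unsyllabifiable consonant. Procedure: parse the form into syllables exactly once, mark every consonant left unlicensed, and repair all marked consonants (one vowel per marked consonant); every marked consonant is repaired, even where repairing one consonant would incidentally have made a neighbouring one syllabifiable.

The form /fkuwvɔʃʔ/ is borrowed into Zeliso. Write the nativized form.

fekuwevɔʃeʔe

Under (C)V(N), the unsyllabifiable consonants are /f/, /w/, /ʃ/, /ʔ/ (only a nasal (/m/, /n/, or /ŋ/) is licensed in coda position; onsets are limited to one consonant).
Each unlicensed consonant becomes the onset of a new syllable: /f/ → /fe/, /w/ → /we/, /ʃ/ → /ʃe/, /ʔ/ → /ʔe/.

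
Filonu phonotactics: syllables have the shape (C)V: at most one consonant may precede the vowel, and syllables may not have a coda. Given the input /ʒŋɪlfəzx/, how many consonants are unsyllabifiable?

The consonants /ʒ/, /l/, /z/, /x/ cannot be parsed into a legal (C)V syllable (no codas are permitted; onsets are limited to one consonant).

4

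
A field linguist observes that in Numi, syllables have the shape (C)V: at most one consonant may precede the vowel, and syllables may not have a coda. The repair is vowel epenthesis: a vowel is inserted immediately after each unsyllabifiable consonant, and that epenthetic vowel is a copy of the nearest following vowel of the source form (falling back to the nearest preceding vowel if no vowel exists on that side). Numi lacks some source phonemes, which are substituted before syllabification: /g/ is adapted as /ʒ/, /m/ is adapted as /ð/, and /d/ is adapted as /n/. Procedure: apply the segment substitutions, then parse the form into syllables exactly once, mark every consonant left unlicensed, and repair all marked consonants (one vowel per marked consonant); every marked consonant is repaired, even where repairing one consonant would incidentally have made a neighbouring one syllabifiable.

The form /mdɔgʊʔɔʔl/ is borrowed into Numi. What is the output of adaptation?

ðɔnɔʒʊʔɔʔɔlɔ

Substitution: /m/ → /ð/, /d/ → /n/, /g/ → /ʒ/, giving /ðnɔʒʊʔɔʔl/.
The consonants /ð/, /ʔ/, /l/ cannot be parsed into a legal (C)V syllable (no codas are permitted; onsets are limited to one consonant).
Each unlicensed consonant becomes the onset of a new syllable: /ð/ → /ðɔ/, /ʔ/ → /ʔɔ/, /l/ → /lɔ/.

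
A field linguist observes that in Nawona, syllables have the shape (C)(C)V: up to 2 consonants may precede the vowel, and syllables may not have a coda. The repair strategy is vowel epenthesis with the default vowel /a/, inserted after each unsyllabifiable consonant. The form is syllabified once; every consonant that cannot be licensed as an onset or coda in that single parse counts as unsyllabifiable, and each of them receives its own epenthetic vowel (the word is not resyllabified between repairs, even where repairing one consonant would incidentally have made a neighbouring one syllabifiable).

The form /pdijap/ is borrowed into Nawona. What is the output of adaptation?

Syllabifying with onset maximization leaves /p/ stranded (no codas are permitted; onsets may contain at most 2 consonants).
Inserting the epenthetic vowel yields /p/ → /pa/.

pdijapa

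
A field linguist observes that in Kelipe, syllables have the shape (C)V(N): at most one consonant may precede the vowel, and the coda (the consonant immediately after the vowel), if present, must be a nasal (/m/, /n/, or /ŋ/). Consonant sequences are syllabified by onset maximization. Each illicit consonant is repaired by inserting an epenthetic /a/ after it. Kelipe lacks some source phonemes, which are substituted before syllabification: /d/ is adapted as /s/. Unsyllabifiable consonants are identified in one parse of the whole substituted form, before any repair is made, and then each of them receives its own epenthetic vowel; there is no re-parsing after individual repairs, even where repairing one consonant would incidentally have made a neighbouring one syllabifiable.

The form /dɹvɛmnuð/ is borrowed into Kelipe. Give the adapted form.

saɹavɛmnuða

Substitution: /d/ → /s/, giving /sɹvɛmnuð/.
Under (C)V(N), the unsyllabifiable consonants are /s/, /ɹ/, /ð/ (only a nasal (/m/, /n/, or /ŋ/) is licensed in coda position; onsets are limited to one consonant).
Inserting the epenthetic vowel yields /s/ → /sa/, /ɹ/ → /ɹa/, /ð/ → /ða/.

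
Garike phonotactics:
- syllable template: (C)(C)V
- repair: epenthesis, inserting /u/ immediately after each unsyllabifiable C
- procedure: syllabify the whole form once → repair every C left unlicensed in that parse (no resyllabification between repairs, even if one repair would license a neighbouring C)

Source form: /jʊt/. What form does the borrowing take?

Syllabifying with onset maximization leaves /t/ stranded (no codas are permitted; onsets may contain at most 2 consonants).
Each unlicensed consonant becomes the onset of a new syllable: /t/ → /tu/.

jʊtu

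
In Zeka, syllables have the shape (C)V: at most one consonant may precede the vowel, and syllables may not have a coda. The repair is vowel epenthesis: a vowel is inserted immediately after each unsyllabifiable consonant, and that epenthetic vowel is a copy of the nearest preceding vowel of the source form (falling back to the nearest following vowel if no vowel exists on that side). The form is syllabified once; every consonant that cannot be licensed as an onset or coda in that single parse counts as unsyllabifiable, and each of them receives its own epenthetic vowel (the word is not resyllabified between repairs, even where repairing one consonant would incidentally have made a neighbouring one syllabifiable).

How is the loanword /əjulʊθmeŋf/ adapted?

əjulʊθʊmeŋefe

Under (C)V, the unsyllabifiable consonants are /θ/, /ŋ/, /f/ (no codas are permitted; onsets are limited to one consonant).
Each unlicensed consonant becomes the onset of a new syllable: /θ/ → /θʊ/, /ŋ/ → /ŋe/, /f/ → /fe/.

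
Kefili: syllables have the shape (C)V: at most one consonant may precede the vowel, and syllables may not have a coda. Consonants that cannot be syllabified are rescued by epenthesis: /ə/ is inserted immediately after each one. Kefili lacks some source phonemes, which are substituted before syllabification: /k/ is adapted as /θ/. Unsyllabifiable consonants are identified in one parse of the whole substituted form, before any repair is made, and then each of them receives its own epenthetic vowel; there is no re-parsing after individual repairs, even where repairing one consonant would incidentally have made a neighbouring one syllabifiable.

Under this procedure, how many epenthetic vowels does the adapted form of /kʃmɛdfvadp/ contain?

After substitution the input is /θʃmɛdfvadp/.
The unsyllabifiable consonants are /θ/, /ʃ/, /d/, /f/, /d/, /p/; each receives one epenthetic vowel.

6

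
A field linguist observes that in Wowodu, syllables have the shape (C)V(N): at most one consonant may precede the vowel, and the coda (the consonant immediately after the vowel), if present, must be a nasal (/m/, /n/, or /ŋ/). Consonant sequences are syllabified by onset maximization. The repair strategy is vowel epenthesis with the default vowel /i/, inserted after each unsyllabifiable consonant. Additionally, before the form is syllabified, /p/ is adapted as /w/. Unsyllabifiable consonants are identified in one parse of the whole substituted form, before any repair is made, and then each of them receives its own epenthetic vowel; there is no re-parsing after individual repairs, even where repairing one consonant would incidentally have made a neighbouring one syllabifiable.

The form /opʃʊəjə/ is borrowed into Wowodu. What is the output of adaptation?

Substitution: /p/ → /w/, giving /owʃʊəjə/.
The consonants /w/ cannot be parsed into a legal (C)V(N) syllable (only a nasal (/m/, /n/, or /ŋ/) is licensed in coda position; onsets are limited to one consonant).
Epenthesis after each stranded consonant: /w/ → /wi/.

owiʃʊəjə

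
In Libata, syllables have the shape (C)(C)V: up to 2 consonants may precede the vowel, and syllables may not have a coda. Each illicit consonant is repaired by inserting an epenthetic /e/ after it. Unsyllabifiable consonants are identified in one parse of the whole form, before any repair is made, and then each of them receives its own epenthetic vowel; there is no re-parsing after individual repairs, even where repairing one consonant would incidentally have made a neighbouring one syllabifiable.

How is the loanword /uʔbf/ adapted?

Under (C)(C)V, the unsyllabifiable consonants are /ʔ/, /b/, /f/ (no codas are permitted; onsets may contain at most 2 consonants).
Epenthesis after each stranded consonant: /ʔ/ → /ʔe/, /b/ → /be/, /f/ → /fe/.

uʔebefe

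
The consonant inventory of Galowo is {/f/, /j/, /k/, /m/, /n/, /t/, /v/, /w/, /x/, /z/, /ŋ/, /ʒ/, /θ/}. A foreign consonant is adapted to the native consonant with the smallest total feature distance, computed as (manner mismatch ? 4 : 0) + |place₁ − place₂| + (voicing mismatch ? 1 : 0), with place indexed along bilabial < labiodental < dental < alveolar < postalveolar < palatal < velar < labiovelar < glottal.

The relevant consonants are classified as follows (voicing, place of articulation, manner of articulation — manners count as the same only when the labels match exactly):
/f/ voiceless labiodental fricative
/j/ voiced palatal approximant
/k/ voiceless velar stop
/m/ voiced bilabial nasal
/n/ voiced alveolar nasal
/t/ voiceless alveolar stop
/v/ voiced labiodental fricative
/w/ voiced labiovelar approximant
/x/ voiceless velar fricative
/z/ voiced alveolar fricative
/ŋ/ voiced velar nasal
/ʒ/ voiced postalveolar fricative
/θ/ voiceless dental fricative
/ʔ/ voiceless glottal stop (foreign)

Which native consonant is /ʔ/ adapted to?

/k/ is closest: same manner (stop), place distance 2 (glottal→velar), same voicing; total 2. Next closest is /t/ at distance 5.

k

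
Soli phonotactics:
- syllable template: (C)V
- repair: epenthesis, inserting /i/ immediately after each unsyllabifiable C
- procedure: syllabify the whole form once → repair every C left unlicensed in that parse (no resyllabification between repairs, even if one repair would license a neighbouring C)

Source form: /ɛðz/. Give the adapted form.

Under (C)V, the unsyllabifiable consonants are /ð/, /z/ (no codas are permitted; onsets are limited to one consonant).
Each unlicensed consonant becomes the onset of a new syllable: /ð/ → /ði/, /z/ → /zi/.

ɛðizi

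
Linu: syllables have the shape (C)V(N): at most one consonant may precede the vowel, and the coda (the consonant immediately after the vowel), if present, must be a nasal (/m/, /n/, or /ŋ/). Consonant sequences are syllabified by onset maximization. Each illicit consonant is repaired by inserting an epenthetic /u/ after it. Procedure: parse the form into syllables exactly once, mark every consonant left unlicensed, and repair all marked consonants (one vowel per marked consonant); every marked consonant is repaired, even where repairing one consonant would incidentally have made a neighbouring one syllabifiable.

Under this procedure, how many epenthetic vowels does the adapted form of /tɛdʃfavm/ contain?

The unsyllabifiable consonants are /d/, /ʃ/, /v/, /m/; each receives one epenthetic vowel.

4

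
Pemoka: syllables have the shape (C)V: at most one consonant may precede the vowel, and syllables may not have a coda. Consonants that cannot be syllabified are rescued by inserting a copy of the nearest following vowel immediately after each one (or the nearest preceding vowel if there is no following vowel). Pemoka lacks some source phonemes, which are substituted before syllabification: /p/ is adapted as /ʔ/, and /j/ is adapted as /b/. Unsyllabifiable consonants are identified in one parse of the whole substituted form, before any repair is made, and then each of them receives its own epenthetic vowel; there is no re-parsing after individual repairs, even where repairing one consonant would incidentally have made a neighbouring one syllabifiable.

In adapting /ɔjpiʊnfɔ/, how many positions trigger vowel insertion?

After substitution the input is /ɔbʔiʊnfɔ/.
The unsyllabifiable consonants are /b/, /n/; each receives one epenthetic vowel.

2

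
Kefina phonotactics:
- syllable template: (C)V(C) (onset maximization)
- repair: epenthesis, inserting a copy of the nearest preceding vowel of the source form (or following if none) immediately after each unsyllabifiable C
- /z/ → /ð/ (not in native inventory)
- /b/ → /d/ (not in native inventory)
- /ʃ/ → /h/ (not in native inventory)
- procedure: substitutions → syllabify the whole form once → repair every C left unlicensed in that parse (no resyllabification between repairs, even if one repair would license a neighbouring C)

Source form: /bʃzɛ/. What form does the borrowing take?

Substitution: /b/ → /d/, /ʃ/ → /h/, /z/ → /ð/, giving /dhðɛ/.
Under (C)V(C), the unsyllabifiable consonants are /d/, /h/ (at most one coda consonant is licensed; onsets are limited to one consonant).
Epenthesis after each stranded consonant: /d/ → /dɛ/, /h/ → /hɛ/.

dɛhɛðɛ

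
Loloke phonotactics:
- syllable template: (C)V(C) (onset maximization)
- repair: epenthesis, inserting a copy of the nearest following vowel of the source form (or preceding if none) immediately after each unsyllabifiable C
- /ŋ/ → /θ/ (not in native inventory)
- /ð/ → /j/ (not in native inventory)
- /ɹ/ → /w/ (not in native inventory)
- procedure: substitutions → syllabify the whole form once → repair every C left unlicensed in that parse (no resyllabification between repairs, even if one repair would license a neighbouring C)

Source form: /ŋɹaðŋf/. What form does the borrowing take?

θawajθafa

Substitution: /ŋ/ → /θ/, /ɹ/ → /w/, /ð/ → /j/, giving /θwajθf/.
Under (C)V(C), the unsyllabifiable consonants are /θ/, /θ/, /f/ (at most one coda consonant is licensed; onsets are limited to one consonant).
Inserting the epenthetic vowel yields /θ/ → /θa/, /θ/ → /θa/, /f/ → /fa/.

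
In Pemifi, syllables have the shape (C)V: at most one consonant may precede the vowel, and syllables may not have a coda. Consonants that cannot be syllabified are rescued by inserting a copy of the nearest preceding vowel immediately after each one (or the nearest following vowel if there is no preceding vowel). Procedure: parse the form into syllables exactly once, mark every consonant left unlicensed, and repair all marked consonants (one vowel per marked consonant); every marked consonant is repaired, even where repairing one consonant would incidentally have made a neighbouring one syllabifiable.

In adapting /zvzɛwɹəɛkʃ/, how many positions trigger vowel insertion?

5

The unsyllabifiable consonants are /z/, /v/, /w/, /k/, /ʃ/; each receives one epenthetic vowel.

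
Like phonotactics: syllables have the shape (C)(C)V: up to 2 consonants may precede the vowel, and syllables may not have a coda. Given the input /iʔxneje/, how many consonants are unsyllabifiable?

Syllabifying with onset maximization leaves /ʔ/ stranded (no codas are permitted; onsets may contain at most 2 consonants).

1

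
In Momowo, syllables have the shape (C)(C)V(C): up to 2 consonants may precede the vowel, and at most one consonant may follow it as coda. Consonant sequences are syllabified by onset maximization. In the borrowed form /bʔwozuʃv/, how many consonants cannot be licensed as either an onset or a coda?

Under (C)(C)V(C), the unsyllabifiable consonants are /b/, /v/ (at most one coda consonant is licensed; onsets may contain at most 2 consonants).

2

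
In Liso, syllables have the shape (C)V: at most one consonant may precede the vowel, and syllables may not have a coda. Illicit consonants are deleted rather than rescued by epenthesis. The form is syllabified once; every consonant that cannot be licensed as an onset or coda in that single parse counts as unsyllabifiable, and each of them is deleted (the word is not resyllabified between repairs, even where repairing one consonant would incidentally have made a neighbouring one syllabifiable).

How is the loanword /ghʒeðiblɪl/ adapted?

Syllabifying with onset maximization leaves /g/, /h/, /b/, /l/ stranded (no codas are permitted; onsets are limited to one consonant).
Each unlicensed consonant is deleted: /g/, /h/, /b/, /l/.

ʒeðilɪ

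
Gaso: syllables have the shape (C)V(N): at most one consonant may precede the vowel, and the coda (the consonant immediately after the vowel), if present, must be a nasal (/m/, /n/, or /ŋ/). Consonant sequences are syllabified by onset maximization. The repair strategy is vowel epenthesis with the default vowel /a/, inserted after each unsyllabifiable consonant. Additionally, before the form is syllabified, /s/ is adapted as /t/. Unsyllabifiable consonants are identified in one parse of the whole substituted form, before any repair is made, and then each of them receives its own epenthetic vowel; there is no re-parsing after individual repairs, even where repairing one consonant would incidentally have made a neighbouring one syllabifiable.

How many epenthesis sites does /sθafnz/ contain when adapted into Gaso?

After substitution the input is /tθafnz/.
The unsyllabifiable consonants are /t/, /f/, /n/, /z/; each receives one epenthetic vowel.

4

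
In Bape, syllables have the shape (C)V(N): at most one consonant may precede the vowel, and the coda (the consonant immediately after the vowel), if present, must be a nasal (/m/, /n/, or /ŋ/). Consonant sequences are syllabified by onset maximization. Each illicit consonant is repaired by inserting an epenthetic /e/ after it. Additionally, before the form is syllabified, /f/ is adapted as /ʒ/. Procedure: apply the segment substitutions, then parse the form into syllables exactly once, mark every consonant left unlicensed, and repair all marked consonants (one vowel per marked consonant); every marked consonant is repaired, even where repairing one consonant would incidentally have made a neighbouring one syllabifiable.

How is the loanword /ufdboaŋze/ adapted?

Substitution: /f/ → /ʒ/, giving /uʒdboaŋze/.
The consonants /ʒ/, /d/ cannot be parsed into a legal (C)V(N) syllable (only a nasal (/m/, /n/, or /ŋ/) is licensed in coda position; onsets are limited to one consonant).
Each unlicensed consonant becomes the onset of a new syllable: /ʒ/ → /ʒe/, /d/ → /de/.

uʒedeboaŋze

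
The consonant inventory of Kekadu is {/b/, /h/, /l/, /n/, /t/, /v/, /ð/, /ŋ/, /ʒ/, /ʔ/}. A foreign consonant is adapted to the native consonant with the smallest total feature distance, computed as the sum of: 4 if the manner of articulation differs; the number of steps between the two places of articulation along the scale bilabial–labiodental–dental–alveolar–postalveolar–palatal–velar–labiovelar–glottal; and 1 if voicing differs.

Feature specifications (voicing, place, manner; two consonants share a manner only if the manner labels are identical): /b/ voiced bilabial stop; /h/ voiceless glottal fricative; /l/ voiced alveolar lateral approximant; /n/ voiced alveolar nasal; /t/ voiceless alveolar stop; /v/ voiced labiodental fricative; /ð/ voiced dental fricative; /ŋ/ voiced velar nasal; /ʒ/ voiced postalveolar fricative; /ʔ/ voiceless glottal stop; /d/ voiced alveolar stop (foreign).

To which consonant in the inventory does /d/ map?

/t/ is closest: same manner (stop), place distance 0 (alveolar→alveolar), voicing differs (+1); total 1. Next closest is /b/ at distance 3.

t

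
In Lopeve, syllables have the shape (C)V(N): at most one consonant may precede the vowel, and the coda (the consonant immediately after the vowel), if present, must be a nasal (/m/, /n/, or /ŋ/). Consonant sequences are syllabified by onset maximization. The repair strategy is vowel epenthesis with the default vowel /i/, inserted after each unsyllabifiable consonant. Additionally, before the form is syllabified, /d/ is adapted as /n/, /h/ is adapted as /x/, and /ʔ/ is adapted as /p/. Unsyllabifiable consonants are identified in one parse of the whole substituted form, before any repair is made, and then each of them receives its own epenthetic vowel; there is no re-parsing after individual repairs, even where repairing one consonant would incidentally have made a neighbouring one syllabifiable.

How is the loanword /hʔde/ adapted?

xipine

Substitution: /h/ → /x/, /ʔ/ → /p/, /d/ → /n/, giving /xpne/.
Under (C)V(N), the unsyllabifiable consonants are /x/, /p/ (only a nasal (/m/, /n/, or /ŋ/) is licensed in coda position; onsets are limited to one consonant).
Inserting the epenthetic vowel yields /x/ → /xi/, /p/ → /pi/.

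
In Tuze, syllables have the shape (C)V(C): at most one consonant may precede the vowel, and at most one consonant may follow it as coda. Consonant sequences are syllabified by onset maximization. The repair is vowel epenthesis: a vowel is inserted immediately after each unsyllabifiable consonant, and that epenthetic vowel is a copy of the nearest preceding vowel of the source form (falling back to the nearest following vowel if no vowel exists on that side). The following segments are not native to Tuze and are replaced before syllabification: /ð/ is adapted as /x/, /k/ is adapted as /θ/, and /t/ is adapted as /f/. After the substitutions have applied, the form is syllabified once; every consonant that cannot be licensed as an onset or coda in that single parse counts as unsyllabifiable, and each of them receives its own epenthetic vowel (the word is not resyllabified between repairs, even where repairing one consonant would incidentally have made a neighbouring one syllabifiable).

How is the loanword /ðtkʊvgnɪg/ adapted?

xʊfʊθʊvgʊnɪg

Substitution: /ð/ → /x/, /t/ → /f/, /k/ → /θ/, giving /xfθʊvgnɪg/.
Syllabifying with onset maximization leaves /x/, /f/, /g/ stranded (at most one coda consonant is licensed; onsets are limited to one consonant).
Each unlicensed consonant becomes the onset of a new syllable: /x/ → /xʊ/, /f/ → /fʊ/, /g/ → /gʊ/.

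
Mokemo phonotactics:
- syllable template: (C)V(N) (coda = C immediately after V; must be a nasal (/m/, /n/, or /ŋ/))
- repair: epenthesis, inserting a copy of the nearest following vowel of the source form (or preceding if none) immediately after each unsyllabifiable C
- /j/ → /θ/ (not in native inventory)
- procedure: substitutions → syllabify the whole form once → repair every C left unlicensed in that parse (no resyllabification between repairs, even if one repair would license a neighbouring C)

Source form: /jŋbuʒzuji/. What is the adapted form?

Substitution: /j/ → /θ/, giving /θŋbuʒzuθi/.
The consonants /θ/, /ŋ/, /ʒ/ cannot be parsed into a legal (C)V(N) syllable (only a nasal (/m/, /n/, or /ŋ/) is licensed in coda position; onsets are limited to one consonant).
Inserting the epenthetic vowel yields /θ/ → /θu/, /ŋ/ → /ŋu/, /ʒ/ → /ʒu/.

θuŋubuʒuzuθi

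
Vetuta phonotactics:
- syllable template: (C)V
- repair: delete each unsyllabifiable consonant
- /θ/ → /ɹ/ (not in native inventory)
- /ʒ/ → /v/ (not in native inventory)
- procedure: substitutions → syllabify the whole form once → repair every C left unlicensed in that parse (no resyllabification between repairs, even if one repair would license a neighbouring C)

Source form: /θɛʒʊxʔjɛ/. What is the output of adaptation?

Substitution: /θ/ → /ɹ/, /ʒ/ → /v/, giving /ɹɛvʊxʔjɛ/.
The consonants /x/, /ʔ/ cannot be parsed into a legal (C)V syllable (no codas are permitted; onsets are limited to one consonant).
Deletion applies to /x/, /ʔ/.

ɹɛvʊjɛ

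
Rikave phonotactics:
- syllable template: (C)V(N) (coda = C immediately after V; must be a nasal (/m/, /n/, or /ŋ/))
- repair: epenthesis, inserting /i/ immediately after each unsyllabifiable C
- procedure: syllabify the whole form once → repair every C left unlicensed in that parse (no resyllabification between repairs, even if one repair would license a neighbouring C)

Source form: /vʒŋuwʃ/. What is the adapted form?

Syllabifying with onset maximization leaves /v/, /ʒ/, /w/, /ʃ/ stranded (only a nasal (/m/, /n/, or /ŋ/) is licensed in coda position; onsets are limited to one consonant).
Inserting the epenthetic vowel yields /v/ → /vi/, /ʒ/ → /ʒi/, /w/ → /wi/, /ʃ/ → /ʃi/.

viʒiŋuwiʃi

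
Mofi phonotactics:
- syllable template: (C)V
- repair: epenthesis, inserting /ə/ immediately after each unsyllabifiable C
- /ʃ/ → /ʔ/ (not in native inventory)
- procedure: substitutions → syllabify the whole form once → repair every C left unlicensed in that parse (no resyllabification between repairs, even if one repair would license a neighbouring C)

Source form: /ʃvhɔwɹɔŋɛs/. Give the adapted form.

Substitution: /ʃ/ → /ʔ/, giving /ʔvhɔwɹɔŋɛs/.
The consonants /ʔ/, /v/, /w/, /s/ cannot be parsed into a legal (C)V syllable (no codas are permitted; onsets are limited to one consonant).
Each unlicensed consonant becomes the onset of a new syllable: /ʔ/ → /ʔə/, /v/ → /və/, /w/ → /wə/, /s/ → /sə/.

ʔəvəhɔwəɹɔŋɛsə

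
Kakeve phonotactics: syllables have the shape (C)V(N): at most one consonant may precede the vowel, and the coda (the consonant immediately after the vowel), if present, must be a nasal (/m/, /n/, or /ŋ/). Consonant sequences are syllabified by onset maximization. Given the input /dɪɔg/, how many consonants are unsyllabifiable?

Syllabifying with onset maximization leaves /g/ stranded (only a nasal (/m/, /n/, or /ŋ/) is licensed in coda position; onsets are limited to one consonant).

1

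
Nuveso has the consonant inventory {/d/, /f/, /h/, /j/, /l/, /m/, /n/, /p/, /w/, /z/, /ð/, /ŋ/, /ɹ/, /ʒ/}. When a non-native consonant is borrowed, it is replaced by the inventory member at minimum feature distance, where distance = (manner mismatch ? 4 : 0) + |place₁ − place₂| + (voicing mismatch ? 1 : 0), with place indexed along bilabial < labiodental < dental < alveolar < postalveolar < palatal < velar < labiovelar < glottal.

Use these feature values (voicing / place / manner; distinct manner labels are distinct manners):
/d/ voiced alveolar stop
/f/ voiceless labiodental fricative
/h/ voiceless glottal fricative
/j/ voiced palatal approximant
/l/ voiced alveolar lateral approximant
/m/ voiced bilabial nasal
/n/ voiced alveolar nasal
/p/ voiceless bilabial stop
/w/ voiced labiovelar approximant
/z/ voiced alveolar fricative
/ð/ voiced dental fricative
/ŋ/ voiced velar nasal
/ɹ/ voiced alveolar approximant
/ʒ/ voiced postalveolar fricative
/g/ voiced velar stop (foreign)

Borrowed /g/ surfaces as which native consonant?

d

/d/ is closest: same manner (stop), place distance 3 (velar→alveolar), same voicing; total 3. Next closest is /ŋ/ at distance 4.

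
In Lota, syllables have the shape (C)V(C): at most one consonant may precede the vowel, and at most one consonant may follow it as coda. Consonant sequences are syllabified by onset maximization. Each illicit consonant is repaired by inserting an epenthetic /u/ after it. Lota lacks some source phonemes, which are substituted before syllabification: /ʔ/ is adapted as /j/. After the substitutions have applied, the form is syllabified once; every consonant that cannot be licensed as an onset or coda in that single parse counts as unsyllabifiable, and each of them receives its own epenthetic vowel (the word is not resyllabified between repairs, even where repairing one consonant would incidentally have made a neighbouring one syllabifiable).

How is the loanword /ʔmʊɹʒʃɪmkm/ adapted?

Substitution: /ʔ/ → /j/, giving /jmʊɹʒʃɪmkm/.
The consonants /j/, /ʒ/, /k/, /m/ cannot be parsed into a legal (C)V(C) syllable (at most one coda consonant is licensed; onsets are limited to one consonant).
Epenthesis after each stranded consonant: /j/ → /ju/, /ʒ/ → /ʒu/, /k/ → /ku/, /m/ → /mu/.

jumʊɹʒuʃɪmkumu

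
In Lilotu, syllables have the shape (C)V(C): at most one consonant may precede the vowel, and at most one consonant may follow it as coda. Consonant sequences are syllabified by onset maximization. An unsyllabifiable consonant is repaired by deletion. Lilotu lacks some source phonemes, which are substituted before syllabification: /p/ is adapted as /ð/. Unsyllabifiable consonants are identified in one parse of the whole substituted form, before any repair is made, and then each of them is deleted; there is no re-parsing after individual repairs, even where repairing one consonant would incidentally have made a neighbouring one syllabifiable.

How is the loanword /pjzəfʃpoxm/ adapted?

Substitution: /p/ → /ð/, giving /ðjzəfʃðoxm/.
Syllabifying with onset maximization leaves /ð/, /j/, /ʃ/, /m/ stranded (at most one coda consonant is licensed; onsets are limited to one consonant).
Deletion applies to /ð/, /j/, /ʃ/, /m/.

zəfðox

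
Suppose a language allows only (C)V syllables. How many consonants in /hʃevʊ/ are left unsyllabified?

Under (C)V, the unsyllabifiable consonants are /h/ (no codas are permitted; onsets are limited to one consonant).

1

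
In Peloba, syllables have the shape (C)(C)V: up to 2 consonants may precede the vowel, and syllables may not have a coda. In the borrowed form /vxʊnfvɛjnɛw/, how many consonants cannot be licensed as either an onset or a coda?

Syllabifying with onset maximization leaves /n/, /w/ stranded (no codas are permitted; onsets may contain at most 2 consonants).

2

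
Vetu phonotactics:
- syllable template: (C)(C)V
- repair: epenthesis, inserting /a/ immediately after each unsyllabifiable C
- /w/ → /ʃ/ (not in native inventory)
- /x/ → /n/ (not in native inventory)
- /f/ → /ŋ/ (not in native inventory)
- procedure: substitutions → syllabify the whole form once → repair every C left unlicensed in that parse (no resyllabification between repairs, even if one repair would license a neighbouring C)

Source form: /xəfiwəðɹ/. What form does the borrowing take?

nəŋiʃəðaɹa

Substitution: /x/ → /n/, /f/ → /ŋ/, /w/ → /ʃ/, giving /nəŋiʃəðɹ/.
Syllabifying with onset maximization leaves /ð/, /ɹ/ stranded (no codas are permitted; onsets may contain at most 2 consonants).
Each unlicensed consonant becomes the onset of a new syllable: /ð/ → /ða/, /ɹ/ → /ɹa/.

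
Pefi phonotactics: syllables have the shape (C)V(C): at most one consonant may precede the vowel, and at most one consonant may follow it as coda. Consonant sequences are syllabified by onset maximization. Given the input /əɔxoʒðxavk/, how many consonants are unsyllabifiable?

Syllabifying with onset maximization leaves /ð/, /k/ stranded (at most one coda consonant is licensed; onsets are limited to one consonant).

2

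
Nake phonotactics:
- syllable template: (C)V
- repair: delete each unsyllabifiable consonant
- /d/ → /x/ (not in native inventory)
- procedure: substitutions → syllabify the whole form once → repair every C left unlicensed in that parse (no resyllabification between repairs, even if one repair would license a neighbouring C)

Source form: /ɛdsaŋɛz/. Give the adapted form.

ɛsaŋɛ

Substitution: /d/ → /x/, giving /ɛxsaŋɛz/.
Syllabifying with onset maximization leaves /x/, /z/ stranded (no codas are permitted; onsets are limited to one consonant).
Each unlicensed consonant is deleted: /x/, /z/.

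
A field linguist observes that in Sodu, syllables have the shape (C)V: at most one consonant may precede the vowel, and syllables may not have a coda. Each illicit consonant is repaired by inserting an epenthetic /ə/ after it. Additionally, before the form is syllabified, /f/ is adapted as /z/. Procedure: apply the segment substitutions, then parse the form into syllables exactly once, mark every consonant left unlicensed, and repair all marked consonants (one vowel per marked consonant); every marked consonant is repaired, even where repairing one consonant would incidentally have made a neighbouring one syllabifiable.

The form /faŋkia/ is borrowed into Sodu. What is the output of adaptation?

zaŋəkia

Substitution: /f/ → /z/, giving /zaŋkia/.
The consonants /ŋ/ cannot be parsed into a legal (C)V syllable (no codas are permitted; onsets are limited to one consonant).
Inserting the epenthetic vowel yields /ŋ/ → /ŋə/.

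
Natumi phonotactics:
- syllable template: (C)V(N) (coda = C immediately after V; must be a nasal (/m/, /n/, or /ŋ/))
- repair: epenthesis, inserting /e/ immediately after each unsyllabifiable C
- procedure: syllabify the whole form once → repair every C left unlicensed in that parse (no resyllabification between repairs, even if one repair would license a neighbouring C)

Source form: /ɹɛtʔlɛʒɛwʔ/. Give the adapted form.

ɹɛteʔelɛʒɛweʔe

Syllabifying with onset maximization leaves /t/, /ʔ/, /w/, /ʔ/ stranded (only a nasal (/m/, /n/, or /ŋ/) is licensed in coda position; onsets are limited to one consonant).
Inserting the epenthetic vowel yields /t/ → /te/, /ʔ/ → /ʔe/, /w/ → /we/, /ʔ/ → /ʔe/.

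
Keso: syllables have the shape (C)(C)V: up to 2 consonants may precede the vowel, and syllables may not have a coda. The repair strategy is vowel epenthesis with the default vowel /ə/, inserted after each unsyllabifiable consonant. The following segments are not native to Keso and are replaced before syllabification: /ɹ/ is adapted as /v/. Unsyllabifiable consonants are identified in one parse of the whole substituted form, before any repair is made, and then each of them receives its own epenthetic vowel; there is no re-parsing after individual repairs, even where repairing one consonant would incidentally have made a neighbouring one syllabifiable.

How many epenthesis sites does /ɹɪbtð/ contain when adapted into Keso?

3

After substitution the input is /vɪbtð/.
The unsyllabifiable consonants are /b/, /t/, /ð/; each receives one epenthetic vowel.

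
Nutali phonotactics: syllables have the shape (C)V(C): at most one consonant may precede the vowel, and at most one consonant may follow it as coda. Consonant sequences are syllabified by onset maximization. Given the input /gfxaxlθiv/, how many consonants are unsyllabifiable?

3

Under (C)V(C), the unsyllabifiable consonants are /g/, /f/, /l/ (at most one coda consonant is licensed; onsets are limited to one consonant).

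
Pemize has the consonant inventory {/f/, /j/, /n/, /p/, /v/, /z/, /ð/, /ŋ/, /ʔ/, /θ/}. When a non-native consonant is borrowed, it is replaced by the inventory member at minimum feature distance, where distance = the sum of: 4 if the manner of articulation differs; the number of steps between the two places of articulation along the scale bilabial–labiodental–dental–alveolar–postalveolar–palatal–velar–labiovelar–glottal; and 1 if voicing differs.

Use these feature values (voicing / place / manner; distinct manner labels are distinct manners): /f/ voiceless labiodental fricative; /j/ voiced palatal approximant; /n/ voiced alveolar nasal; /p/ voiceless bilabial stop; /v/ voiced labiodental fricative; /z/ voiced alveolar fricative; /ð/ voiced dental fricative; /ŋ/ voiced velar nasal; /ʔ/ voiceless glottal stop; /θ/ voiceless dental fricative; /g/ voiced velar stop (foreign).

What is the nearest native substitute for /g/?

/ʔ/ is closest: same manner (stop), place distance 2 (velar→glottal), voicing differs (+1); total 3. Next closest is /ŋ/ at distance 4.

ʔ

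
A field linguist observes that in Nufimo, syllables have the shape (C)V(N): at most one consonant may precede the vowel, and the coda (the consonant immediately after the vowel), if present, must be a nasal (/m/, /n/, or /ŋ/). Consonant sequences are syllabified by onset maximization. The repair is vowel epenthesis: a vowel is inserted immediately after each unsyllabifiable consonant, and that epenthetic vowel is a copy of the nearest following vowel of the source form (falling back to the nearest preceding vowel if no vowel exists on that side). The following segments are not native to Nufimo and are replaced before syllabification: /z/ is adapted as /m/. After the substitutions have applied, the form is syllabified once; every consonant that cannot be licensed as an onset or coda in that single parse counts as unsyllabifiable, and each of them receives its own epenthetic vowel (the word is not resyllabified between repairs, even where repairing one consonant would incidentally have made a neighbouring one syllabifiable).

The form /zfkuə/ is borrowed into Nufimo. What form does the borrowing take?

Substitution: /z/ → /m/, giving /mfkuə/.
Under (C)V(N), the unsyllabifiable consonants are /m/, /f/ (only a nasal (/m/, /n/, or /ŋ/) is licensed in coda position; onsets are limited to one consonant).
Each unlicensed consonant becomes the onset of a new syllable: /m/ → /mu/, /f/ → /fu/.

mufukuə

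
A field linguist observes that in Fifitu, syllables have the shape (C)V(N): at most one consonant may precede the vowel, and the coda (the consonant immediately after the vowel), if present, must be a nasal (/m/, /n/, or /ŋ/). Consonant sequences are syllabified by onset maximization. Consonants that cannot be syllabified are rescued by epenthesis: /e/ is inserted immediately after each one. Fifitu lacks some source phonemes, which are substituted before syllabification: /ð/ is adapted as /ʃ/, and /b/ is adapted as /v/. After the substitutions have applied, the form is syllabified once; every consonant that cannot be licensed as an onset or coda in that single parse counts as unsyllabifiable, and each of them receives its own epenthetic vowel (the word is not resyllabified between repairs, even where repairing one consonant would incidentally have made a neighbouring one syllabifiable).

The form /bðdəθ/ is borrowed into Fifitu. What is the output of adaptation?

Substitution: /b/ → /v/, /ð/ → /ʃ/, giving /vʃdəθ/.
Syllabifying with onset maximization leaves /v/, /ʃ/, /θ/ stranded (only a nasal (/m/, /n/, or /ŋ/) is licensed in coda position; onsets are limited to one consonant).
Each unlicensed consonant becomes the onset of a new syllable: /v/ → /ve/, /ʃ/ → /ʃe/, /θ/ → /θe/.

veʃedəθe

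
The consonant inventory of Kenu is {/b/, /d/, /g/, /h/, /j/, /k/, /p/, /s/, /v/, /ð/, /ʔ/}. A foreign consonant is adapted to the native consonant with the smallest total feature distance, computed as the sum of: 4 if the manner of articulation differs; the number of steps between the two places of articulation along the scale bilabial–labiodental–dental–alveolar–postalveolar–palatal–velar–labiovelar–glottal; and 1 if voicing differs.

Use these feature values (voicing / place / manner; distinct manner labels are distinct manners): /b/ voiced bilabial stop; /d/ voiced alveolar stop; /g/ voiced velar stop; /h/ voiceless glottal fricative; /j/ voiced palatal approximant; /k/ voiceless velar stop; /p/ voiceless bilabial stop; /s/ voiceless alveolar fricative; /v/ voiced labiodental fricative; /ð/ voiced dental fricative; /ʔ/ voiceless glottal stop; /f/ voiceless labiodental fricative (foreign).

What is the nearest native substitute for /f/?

v

/v/ is closest: same manner (fricative), place distance 0 (labiodental→labiodental), voicing differs (+1); total 1. Next closest is /s/ at distance 2.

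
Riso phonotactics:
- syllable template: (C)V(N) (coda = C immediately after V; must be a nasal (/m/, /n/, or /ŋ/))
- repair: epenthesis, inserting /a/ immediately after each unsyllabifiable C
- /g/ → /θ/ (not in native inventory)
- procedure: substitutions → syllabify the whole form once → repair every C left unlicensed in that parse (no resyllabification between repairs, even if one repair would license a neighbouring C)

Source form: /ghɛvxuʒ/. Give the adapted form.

Substitution: /g/ → /θ/, giving /θhɛvxuʒ/.
The consonants /θ/, /v/, /ʒ/ cannot be parsed into a legal (C)V(N) syllable (only a nasal (/m/, /n/, or /ŋ/) is licensed in coda position; onsets are limited to one consonant).
Epenthesis after each stranded consonant: /θ/ → /θa/, /v/ → /va/, /ʒ/ → /ʒa/.

θahɛvaxuʒa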